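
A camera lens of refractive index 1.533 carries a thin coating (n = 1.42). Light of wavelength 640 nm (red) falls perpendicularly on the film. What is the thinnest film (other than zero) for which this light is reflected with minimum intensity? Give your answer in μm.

0.113 μm

Ray reflecting at the top interface goes from n = 1.0 toward n = 1.42: a half-wave phase shift.
Ray reflecting at the bottom interface goes from n = 1.42 toward n = 1.533: a half-wave phase shift.
Zero or two π shifts → no net half-wave offset.
For minimum reflection here: 2 n t = (m + ½) λ.
Minimum at m = 0: t = λ / (4 n) = 640 / (4 × 1.42) = 113 nm.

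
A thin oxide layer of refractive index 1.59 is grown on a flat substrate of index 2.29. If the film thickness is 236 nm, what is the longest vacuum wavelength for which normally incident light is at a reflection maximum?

At the upper boundary (n = 1.0 to n = 1.59) the reflected ray undergoes a half-wave phase shift.
Ray reflecting at the bottom interface goes from n = 1.59 toward n = 2.29: a half-wave phase shift.
The two reflections carry the same phase change, so no net offset.
For maximum reflection here: 2 n t = m λ.
λ = 2 n t / m. The longest wavelength is m = 1: λ = 2 × 1.59 × 236 / 1.00 = 750 nm.

750 nm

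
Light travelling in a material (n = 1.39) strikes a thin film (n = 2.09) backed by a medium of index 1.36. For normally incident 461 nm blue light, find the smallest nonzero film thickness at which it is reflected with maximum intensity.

Ray reflecting at the top interface goes from n = 1.39 toward n = 2.09: a half-wave phase shift.
At the lower boundary (n = 2.09 to n = 1.36) the reflected ray undergoes no phase shift.
Net: one phase inversion between the two reflected rays.
With one net inversion, constructive interference in reflection requires 2 n t = (m + ½) λ.
Minimum at m = 0: t = λ / (4 n) = 461 / (4 × 2.09) = 55.1 nm.

55.1 nm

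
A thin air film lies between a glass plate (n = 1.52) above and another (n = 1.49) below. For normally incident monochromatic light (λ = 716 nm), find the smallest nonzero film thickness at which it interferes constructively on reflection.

179 nm

At the upper boundary (n = 1.52 to n = 1.0) the reflected ray undergoes no phase shift.
Ray reflecting at the bottom interface goes from n = 1.0 toward n = 1.49: a half-wave phase shift.
The two reflections differ by half a wavelength.
For bright reflection here: 2 n t = (m + ½) λ.
Minimum at m = 0: t = λ / (4 n) = 716 / (4 × 1.0) = 179 nm.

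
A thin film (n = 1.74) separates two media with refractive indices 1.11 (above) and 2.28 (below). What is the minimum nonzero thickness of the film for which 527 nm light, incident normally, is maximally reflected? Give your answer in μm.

0.151 μm

At the upper boundary (n = 1.11 to n = 1.74) the reflected ray undergoes a half-wave phase shift.
Ray reflecting at the bottom interface goes from n = 1.74 toward n = 2.28: a half-wave phase shift.
Net: no relative phase inversion (both shifts match).
With no net inversion, constructive interference in reflection requires 2 n t = m λ.
Minimum nonzero at m = 1: t = λ / (2 n) = 527 / (2 × 1.74) = 151 nm.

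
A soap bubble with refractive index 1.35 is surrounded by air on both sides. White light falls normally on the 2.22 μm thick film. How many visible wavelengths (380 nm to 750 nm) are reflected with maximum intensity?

8

Ray reflecting at the top interface goes from n = 1.0 toward n = 1.35: a half-wave phase shift.
Bottom surface (1.35 → 1.0): reflection off a lower-index medium gives no phase shift.
The two reflections differ by half a wavelength.
So the condition for constructive reflection is 2 n t = (m + ½) λ.
λ = 2 n t / (m + ½) = 5994 / (m + ½) nm.
m=7: 799 nm (IR); m=8: 705 nm (visible); m=9: 631 nm (visible); m=10: 571 nm (visible); m=11: 521 nm (visible); m=12: 480 nm (visible); m=13: 444 nm (visible); m=14: 413 nm (visible); m=15: 387 nm (visible); m=16: 363 nm (UV).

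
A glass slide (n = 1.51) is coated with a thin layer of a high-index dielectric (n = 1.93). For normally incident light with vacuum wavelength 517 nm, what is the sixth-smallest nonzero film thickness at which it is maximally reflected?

737 nm

At the upper boundary (n = 1.0 to n = 1.93) the reflected ray undergoes a half-wave phase shift.
Ray reflecting at the bottom interface goes from n = 1.93 toward n = 1.51: no phase shift.
The two reflections differ by half a wavelength.
So the condition for constructive reflection is 2 n t = (m + ½) λ.
The sixth-smallest nonzero thickness corresponds to m = 5: t = (m + ½) λ / (2 n) = 5.50 × 517 / (2 × 1.93) = 737 nm.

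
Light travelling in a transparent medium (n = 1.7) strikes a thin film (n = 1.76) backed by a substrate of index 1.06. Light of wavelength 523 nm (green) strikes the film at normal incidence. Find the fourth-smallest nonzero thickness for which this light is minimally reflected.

594 nm

At the upper boundary (n = 1.7 to n = 1.76) the reflected ray undergoes a half-wave phase shift.
At the lower boundary (n = 1.76 to n = 1.06) the reflected ray undergoes no phase shift.
The two reflections differ by half a wavelength.
For minimum reflection here: 2 n t = m λ.
The fourth-smallest nonzero thickness corresponds to m = 4: t = m λ / (2 n) = 4.00 × 523 / (2 × 1.76) = 594 nm.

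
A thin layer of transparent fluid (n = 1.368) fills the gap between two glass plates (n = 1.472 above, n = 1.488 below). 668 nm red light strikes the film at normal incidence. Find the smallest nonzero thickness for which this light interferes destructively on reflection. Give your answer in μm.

Ray reflecting at the top interface goes from n = 1.472 toward n = 1.368: no phase shift.
Bottom surface (1.368 → 1.488): reflection off a higher-index medium gives a half-wave phase shift.
The two reflections differ by half a wavelength.
So the condition for destructive reflection is 2 n t = m λ.
The smallest nonzero thickness corresponds to m = 1: t = m λ / (2 n) = 1.00 × 668 / (2 × 1.368) = 244 nm.

0.244 μm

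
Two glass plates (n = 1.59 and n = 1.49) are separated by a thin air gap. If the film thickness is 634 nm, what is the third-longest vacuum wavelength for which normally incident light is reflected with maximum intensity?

At the upper boundary (n = 1.59 to n = 1.0) the reflected ray undergoes no phase shift.
Bottom surface (1.0 → 1.49): reflection off a higher-index medium gives a half-wave phase shift.
Net: one phase inversion between the two reflected rays.
So the condition for constructive reflection is 2 n t = (m + ½) λ.
λ = 2 n t / (m + ½). The third-longest wavelength is m = 2: λ = 2 × 1.0 × 634 / 2.50 = 507 nm.

507 nm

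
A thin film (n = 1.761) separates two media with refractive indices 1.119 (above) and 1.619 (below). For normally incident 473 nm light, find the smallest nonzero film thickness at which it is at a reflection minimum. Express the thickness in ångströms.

1343 Å

At the upper boundary (n = 1.119 to n = 1.761) the reflected ray undergoes a half-wave phase shift.
Bottom surface (1.761 → 1.619): reflection off a lower-index medium gives no phase shift.
Net: one phase inversion between the two reflected rays.
For minimum reflection here: 2 n t = m λ.
Minimum nonzero at m = 1: t = λ / (2 n) = 473 / (2 × 1.761) = 134 nm.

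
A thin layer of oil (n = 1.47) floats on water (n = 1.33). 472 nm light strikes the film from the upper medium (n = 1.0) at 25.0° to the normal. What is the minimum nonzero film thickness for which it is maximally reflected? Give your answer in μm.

0.0838 μm

At the upper boundary (n = 1.0 to n = 1.47) the reflected ray undergoes a half-wave phase shift.
At the lower boundary (n = 1.47 to n = 1.33) the reflected ray undergoes no phase shift.
Net: one phase inversion between the two reflected rays.
For strong reflection here: 2 n t cos θ_r = (m + ½) λ.
Snell's law: 1.0 sin 25.0° = 1.47 sin θ_r → sin θ_r = 0.287, cos θ_r = 0.958.
Minimum at m = 0: t = λ / (4 n cos θ_r) = 472 / (4 × 1.47 × 0.958) = 83.8 nm.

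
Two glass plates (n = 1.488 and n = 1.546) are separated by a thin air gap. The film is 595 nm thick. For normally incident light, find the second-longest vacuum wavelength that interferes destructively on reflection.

595 nm

At the upper boundary (n = 1.488 to n = 1.0) the reflected ray undergoes no phase shift.
Ray reflecting at the bottom interface goes from n = 1.0 toward n = 1.546: a half-wave phase shift.
The two reflections differ by half a wavelength.
For minimum reflection here: 2 n t = m λ.
λ = 2 n t / m. The second-longest wavelength is m = 2: λ = 2 × 1.0 × 595 / 2.00 = 595 nm.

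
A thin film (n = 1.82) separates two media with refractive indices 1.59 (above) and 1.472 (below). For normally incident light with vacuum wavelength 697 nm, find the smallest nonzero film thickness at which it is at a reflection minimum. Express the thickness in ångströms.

At the upper boundary (n = 1.59 to n = 1.82) the reflected ray undergoes a half-wave phase shift.
Bottom surface (1.82 → 1.472): reflection off a lower-index medium gives no phase shift.
The two reflections differ by half a wavelength.
So the condition for destructive reflection is 2 n t = m λ.
Minimum nonzero at m = 1: t = λ / (2 n) = 697 / (2 × 1.82) = 191 nm.

1915 Å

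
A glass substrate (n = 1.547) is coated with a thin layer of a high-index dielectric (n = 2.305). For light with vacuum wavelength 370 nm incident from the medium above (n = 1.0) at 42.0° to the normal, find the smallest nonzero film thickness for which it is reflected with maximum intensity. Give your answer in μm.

Ray reflecting at the top interface goes from n = 1.0 toward n = 2.305: a half-wave phase shift.
At the lower boundary (n = 2.305 to n = 1.547) the reflected ray undergoes no phase shift.
The two reflections differ by half a wavelength.
For strong reflection here: 2 n t cos θ_r = (m + ½) λ.
Snell's law: 1.0 sin 42.0° = 2.305 sin θ_r → sin θ_r = 0.290, cos θ_r = 0.957.
Minimum at m = 0: t = λ / (4 n cos θ_r) = 370 / (4 × 2.305 × 0.957) = 41.9 nm.

0.0419 μm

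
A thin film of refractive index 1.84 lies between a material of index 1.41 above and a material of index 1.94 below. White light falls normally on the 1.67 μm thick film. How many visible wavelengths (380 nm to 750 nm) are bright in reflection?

8

At the upper boundary (n = 1.41 to n = 1.84) the reflected ray undergoes a half-wave phase shift.
At the lower boundary (n = 1.84 to n = 1.94) the reflected ray undergoes a half-wave phase shift.
Net: no relative phase inversion (both shifts match).
With no net inversion, constructive interference in reflection requires 2 n t = m λ.
λ = 2 n t / m = 6146 / m nm.
m=8: 768 nm (IR); m=9: 683 nm (visible); m=10: 615 nm (visible); m=11: 559 nm (visible); m=12: 512 nm (visible); m=13: 473 nm (visible); m=14: 439 nm (visible); m=15: 410 nm (visible); m=16: 384 nm (visible); m=17: 362 nm (UV).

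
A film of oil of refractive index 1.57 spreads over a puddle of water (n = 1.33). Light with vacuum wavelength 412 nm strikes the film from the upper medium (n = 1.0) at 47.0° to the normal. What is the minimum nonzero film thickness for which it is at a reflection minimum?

148 nm

Ray reflecting at the top interface goes from n = 1.0 toward n = 1.57: a half-wave phase shift.
Ray reflecting at the bottom interface goes from n = 1.57 toward n = 1.33: no phase shift.
Exactly one π shift → a net half-wave offset.
For weak reflection here: 2 n t cos θ_r = m λ.
Snell's law: 1.0 sin 47.0° = 1.57 sin θ_r → sin θ_r = 0.466, cos θ_r = 0.885.
Minimum nonzero at m = 1: t = λ / (2 n cos θ_r) = 412 / (2 × 1.57 × 0.885) = 148 nm.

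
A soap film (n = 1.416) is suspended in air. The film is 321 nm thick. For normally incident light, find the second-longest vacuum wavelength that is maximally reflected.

606 nm

Ray reflecting at the top interface goes from n = 1.0 toward n = 1.416: a half-wave phase shift.
Ray reflecting at the bottom interface goes from n = 1.416 toward n = 1.0: no phase shift.
Exactly one π shift → a net half-wave offset.
So the condition for constructive reflection is 2 n t = (m + ½) λ.
λ = 2 n t / (m + ½). The second-longest wavelength is m = 1: λ = 2 × 1.416 × 321 / 1.50 = 606 nm.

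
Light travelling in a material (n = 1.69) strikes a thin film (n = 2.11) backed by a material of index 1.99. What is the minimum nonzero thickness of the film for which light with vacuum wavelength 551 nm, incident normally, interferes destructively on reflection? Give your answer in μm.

0.131 μm

At the upper boundary (n = 1.69 to n = 2.11) the reflected ray undergoes a half-wave phase shift.
Ray reflecting at the bottom interface goes from n = 2.11 toward n = 1.99: no phase shift.
Exactly one π shift → a net half-wave offset.
For minimum reflection here: 2 n t = m λ.
Minimum nonzero at m = 1: t = λ / (2 n) = 551 / (2 × 2.11) = 131 nm.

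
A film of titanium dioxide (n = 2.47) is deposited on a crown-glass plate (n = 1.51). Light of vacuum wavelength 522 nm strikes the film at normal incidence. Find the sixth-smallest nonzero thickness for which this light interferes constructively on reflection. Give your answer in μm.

0.581 μm

At the upper boundary (n = 1.0 to n = 2.47) the reflected ray undergoes a half-wave phase shift.
Bottom surface (2.47 → 1.51): reflection off a lower-index medium gives no phase shift.
Exactly one π shift → a net half-wave offset.
With one net inversion, constructive interference in reflection requires 2 n t = (m + ½) λ.
The sixth-smallest nonzero thickness corresponds to m = 5: t = (m + ½) λ / (2 n) = 5.50 × 522 / (2 × 2.47) = 581 nm.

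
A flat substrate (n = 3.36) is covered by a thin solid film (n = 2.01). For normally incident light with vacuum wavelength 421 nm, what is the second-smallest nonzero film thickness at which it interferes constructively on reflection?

209 nm

Top surface (1.0 → 2.01): reflection off a higher-index medium gives a half-wave phase shift.
Ray reflecting at the bottom interface goes from n = 2.01 toward n = 3.36: a half-wave phase shift.
The two reflections carry the same phase change, so no net offset.
So the condition for constructive reflection is 2 n t = m λ.
The second-smallest nonzero thickness corresponds to m = 2: t = m λ / (2 n) = 2.00 × 421 / (2 × 2.01) = 209 nm.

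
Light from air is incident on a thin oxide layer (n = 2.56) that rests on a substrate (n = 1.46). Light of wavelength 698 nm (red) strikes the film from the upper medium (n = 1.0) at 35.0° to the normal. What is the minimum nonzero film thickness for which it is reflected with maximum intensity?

69.9 nm

Top surface (1.0 → 2.56): reflection off a higher-index medium gives a half-wave phase shift.
Ray reflecting at the bottom interface goes from n = 2.56 toward n = 1.46: no phase shift.
Exactly one π shift → a net half-wave offset.
For bright reflection here: 2 n t cos θ_r = (m + ½) λ.
Snell's law: 1.0 sin 35.0° = 2.56 sin θ_r → sin θ_r = 0.224, cos θ_r = 0.975.
Minimum at m = 0: t = λ / (4 n cos θ_r) = 698 / (4 × 2.56 × 0.975) = 69.9 nm.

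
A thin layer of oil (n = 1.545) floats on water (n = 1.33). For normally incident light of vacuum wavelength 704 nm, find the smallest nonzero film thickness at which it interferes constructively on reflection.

Ray reflecting at the top interface goes from n = 1.0 toward n = 1.545: a half-wave phase shift.
Bottom surface (1.545 → 1.33): reflection off a lower-index medium gives no phase shift.
The two reflections differ by half a wavelength.
For strong reflection here: 2 n t = (m + ½) λ.
Minimum at m = 0: t = λ / (4 n) = 704 / (4 × 1.545) = 114 nm.

114 nm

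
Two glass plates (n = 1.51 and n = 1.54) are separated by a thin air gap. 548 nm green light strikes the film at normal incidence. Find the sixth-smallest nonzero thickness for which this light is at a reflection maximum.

1507 nm

Ray reflecting at the top interface goes from n = 1.51 toward n = 1.0: no phase shift.
At the lower boundary (n = 1.0 to n = 1.54) the reflected ray undergoes a half-wave phase shift.
Net: one phase inversion between the two reflected rays.
For strong reflection here: 2 n t = (m + ½) λ.
The sixth-smallest nonzero thickness corresponds to m = 5: t = (m + ½) λ / (2 n) = 5.50 × 548 / (2 × 1.0) = 1507 nm.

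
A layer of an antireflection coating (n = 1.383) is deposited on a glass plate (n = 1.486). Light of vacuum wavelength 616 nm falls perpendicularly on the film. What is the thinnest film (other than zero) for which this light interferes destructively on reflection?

Top surface (1.0 → 1.383): reflection off a higher-index medium gives a half-wave phase shift.
Ray reflecting at the bottom interface goes from n = 1.383 toward n = 1.486: a half-wave phase shift.
Zero or two π shifts → no net half-wave offset.
For minimum reflection here: 2 n t = (m + ½) λ.
Minimum at m = 0: t = λ / (4 n) = 616 / (4 × 1.383) = 111 nm.

111 nm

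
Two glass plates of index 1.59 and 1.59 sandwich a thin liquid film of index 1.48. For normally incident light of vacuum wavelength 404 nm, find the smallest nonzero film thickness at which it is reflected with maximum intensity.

68.2 nm

Ray reflecting at the top interface goes from n = 1.59 toward n = 1.48: no phase shift.
Ray reflecting at the bottom interface goes from n = 1.48 toward n = 1.59: a half-wave phase shift.
Exactly one π shift → a net half-wave offset.
For maximum reflection here: 2 n t = (m + ½) λ.
Minimum at m = 0: t = λ / (4 n) = 404 / (4 × 1.48) = 68.2 nm.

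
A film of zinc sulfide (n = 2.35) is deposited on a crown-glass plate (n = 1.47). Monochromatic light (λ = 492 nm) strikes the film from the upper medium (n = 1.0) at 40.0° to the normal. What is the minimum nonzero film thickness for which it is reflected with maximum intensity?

54.4 nm

Ray reflecting at the top interface goes from n = 1.0 toward n = 2.35: a half-wave phase shift.
Bottom surface (2.35 → 1.47): reflection off a lower-index medium gives no phase shift.
The two reflections differ by half a wavelength.
With one net inversion, constructive interference in reflection requires 2 n t cos θ_r = (m + ½) λ.
Snell's law: 1.0 sin 40.0° = 2.35 sin θ_r → sin θ_r = 0.274, cos θ_r = 0.962.
Minimum at m = 0: t = λ / (4 n cos θ_r) = 492 / (4 × 2.35 × 0.962) = 54.4 nm.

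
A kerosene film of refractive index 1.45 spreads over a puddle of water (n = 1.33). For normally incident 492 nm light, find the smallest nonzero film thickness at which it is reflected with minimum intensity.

Top surface (1.0 → 1.45): reflection off a higher-index medium gives a half-wave phase shift.
Bottom surface (1.45 → 1.33): reflection off a lower-index medium gives no phase shift.
Exactly one π shift → a net half-wave offset.
With one net inversion, destructive interference in reflection requires 2 n t = m λ.
Minimum nonzero at m = 1: t = λ / (2 n) = 492 / (2 × 1.45) = 170 nm.

170 nm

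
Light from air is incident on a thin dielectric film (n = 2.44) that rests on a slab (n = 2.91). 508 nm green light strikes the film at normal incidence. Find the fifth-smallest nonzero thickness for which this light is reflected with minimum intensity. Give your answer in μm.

Top surface (1.0 → 2.44): reflection off a higher-index medium gives a half-wave phase shift.
Bottom surface (2.44 → 2.91): reflection off a higher-index medium gives a half-wave phase shift.
Net: no relative phase inversion (both shifts match).
With no net inversion, destructive interference in reflection requires 2 n t = (m + ½) λ.
The fifth-smallest nonzero thickness corresponds to m = 4: t = (m + ½) λ / (2 n) = 4.50 × 508 / (2 × 2.44) = 468 nm.

0.468 μm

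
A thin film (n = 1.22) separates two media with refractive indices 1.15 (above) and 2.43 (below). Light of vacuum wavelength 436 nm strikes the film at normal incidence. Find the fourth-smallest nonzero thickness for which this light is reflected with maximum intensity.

715 nm

Top surface (1.15 → 1.22): reflection off a higher-index medium gives a half-wave phase shift.
At the lower boundary (n = 1.22 to n = 2.43) the reflected ray undergoes a half-wave phase shift.
The two reflections carry the same phase change, so no net offset.
With no net inversion, constructive interference in reflection requires 2 n t = m λ.
The fourth-smallest nonzero thickness corresponds to m = 4: t = m λ / (2 n) = 4.00 × 436 / (2 × 1.22) = 715 nm.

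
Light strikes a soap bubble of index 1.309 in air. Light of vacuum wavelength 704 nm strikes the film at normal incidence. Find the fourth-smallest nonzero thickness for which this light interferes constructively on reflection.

Top surface (1.0 → 1.309): reflection off a higher-index medium gives a half-wave phase shift.
At the lower boundary (n = 1.309 to n = 1.0) the reflected ray undergoes no phase shift.
Net: one phase inversion between the two reflected rays.
So the condition for constructive reflection is 2 n t = (m + ½) λ.
The fourth-smallest nonzero thickness corresponds to m = 3: t = (m + ½) λ / (2 n) = 3.50 × 704 / (2 × 1.309) = 941 nm.

941 nm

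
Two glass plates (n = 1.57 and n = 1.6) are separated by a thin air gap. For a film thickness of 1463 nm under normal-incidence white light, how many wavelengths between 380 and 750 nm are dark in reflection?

At the upper boundary (n = 1.57 to n = 1.0) the reflected ray undergoes no phase shift.
At the lower boundary (n = 1.0 to n = 1.6) the reflected ray undergoes a half-wave phase shift.
The two reflections differ by half a wavelength.
So the condition for destructive reflection is 2 n t = m λ.
λ = 2 n t / m = 2926 / m nm.
m=3: 975 nm (IR); m=4: 732 nm (visible); m=5: 585 nm (visible); m=6: 488 nm (visible); m=7: 418 nm (visible); m=8: 366 nm (UV).

4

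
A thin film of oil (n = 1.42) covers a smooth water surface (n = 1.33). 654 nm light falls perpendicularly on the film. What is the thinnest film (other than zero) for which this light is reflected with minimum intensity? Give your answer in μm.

At the upper boundary (n = 1.0 to n = 1.42) the reflected ray undergoes a half-wave phase shift.
Ray reflecting at the bottom interface goes from n = 1.42 toward n = 1.33: no phase shift.
Net: one phase inversion between the two reflected rays.
With one net inversion, destructive interference in reflection requires 2 n t = m λ.
Minimum nonzero at m = 1: t = λ / (2 n) = 654 / (2 × 1.42) = 230 nm.

0.230 μm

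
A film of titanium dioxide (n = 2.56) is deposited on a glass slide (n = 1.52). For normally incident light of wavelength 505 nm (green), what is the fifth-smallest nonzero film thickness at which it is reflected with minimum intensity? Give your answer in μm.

0.493 μm

Ray reflecting at the top interface goes from n = 1.0 toward n = 2.56: a half-wave phase shift.
At the lower boundary (n = 2.56 to n = 1.52) the reflected ray undergoes no phase shift.
The two reflections differ by half a wavelength.
So the condition for destructive reflection is 2 n t = m λ.
The fifth-smallest nonzero thickness corresponds to m = 5: t = m λ / (2 n) = 5.00 × 505 / (2 × 2.56) = 493 nm.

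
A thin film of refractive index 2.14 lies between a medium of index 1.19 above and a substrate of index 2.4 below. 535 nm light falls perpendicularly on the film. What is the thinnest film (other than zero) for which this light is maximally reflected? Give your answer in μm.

Ray reflecting at the top interface goes from n = 1.19 toward n = 2.14: a half-wave phase shift.
Ray reflecting at the bottom interface goes from n = 2.14 toward n = 2.4: a half-wave phase shift.
Zero or two π shifts → no net half-wave offset.
For strong reflection here: 2 n t = m λ.
Minimum nonzero at m = 1: t = λ / (2 n) = 535 / (2 × 2.14) = 125 nm.

0.125 μm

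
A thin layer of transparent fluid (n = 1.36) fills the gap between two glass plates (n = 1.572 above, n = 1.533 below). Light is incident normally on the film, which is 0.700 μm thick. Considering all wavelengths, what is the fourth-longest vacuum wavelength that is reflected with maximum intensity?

544 nm

At the upper boundary (n = 1.572 to n = 1.36) the reflected ray undergoes no phase shift.
Bottom surface (1.36 → 1.533): reflection off a higher-index medium gives a half-wave phase shift.
Net: one phase inversion between the two reflected rays.
With one net inversion, constructive interference in reflection requires 2 n t = (m + ½) λ.
λ = 2 n t / (m + ½). The fourth-longest wavelength is m = 3: λ = 2 × 1.36 × 700 / 3.50 = 544 nm.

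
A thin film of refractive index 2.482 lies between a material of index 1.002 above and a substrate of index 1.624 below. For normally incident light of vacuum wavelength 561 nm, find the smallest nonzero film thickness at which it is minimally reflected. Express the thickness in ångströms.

At the upper boundary (n = 1.002 to n = 2.482) the reflected ray undergoes a half-wave phase shift.
Ray reflecting at the bottom interface goes from n = 2.482 toward n = 1.624: no phase shift.
Net: one phase inversion between the two reflected rays.
So the condition for destructive reflection is 2 n t = m λ.
Minimum nonzero at m = 1: t = λ / (2 n) = 561 / (2 × 2.482) = 113 nm.

1130 Å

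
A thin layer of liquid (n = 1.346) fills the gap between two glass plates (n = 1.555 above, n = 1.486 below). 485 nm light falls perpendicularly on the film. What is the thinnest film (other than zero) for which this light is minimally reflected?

Ray reflecting at the top interface goes from n = 1.555 toward n = 1.346: no phase shift.
Ray reflecting at the bottom interface goes from n = 1.346 toward n = 1.486: a half-wave phase shift.
Exactly one π shift → a net half-wave offset.
With one net inversion, destructive interference in reflection requires 2 n t = m λ.
Minimum nonzero at m = 1: t = λ / (2 n) = 485 / (2 × 1.346) = 180 nm.

180 nm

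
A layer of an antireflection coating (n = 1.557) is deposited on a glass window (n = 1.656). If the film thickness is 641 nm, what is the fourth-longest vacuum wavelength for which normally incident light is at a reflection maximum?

Ray reflecting at the top interface goes from n = 1.0 toward n = 1.557: a half-wave phase shift.
Bottom surface (1.557 → 1.656): reflection off a higher-index medium gives a half-wave phase shift.
Net: no relative phase inversion (both shifts match).
With no net inversion, constructive interference in reflection requires 2 n t = m λ.
λ = 2 n t / m. The fourth-longest wavelength is m = 4: λ = 2 × 1.557 × 641 / 4.00 = 499 nm.

499 nm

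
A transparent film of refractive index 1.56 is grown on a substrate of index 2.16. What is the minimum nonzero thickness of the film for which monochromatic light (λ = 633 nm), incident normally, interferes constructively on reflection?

At the upper boundary (n = 1.0 to n = 1.56) the reflected ray undergoes a half-wave phase shift.
Ray reflecting at the bottom interface goes from n = 1.56 toward n = 2.16: a half-wave phase shift.
The two reflections carry the same phase change, so no net offset.
For bright reflection here: 2 n t = m λ.
Minimum nonzero at m = 1: t = λ / (2 n) = 633 / (2 × 1.56) = 203 nm.

203 nm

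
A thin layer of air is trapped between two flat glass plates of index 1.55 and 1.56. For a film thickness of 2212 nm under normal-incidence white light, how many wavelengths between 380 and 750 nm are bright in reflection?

Ray reflecting at the top interface goes from n = 1.55 toward n = 1.0: no phase shift.
Ray reflecting at the bottom interface goes from n = 1.0 toward n = 1.56: a half-wave phase shift.
Exactly one π shift → a net half-wave offset.
With one net inversion, constructive interference in reflection requires 2 n t = (m + ½) λ.
λ = 2 n t / (m + ½) = 4424 / (m + ½) nm.
m=5: 804 nm (IR); m=6: 681 nm (visible); m=7: 590 nm (visible); m=8: 520 nm (visible); m=9: 466 nm (visible); m=10: 421 nm (visible); m=11: 385 nm (visible); m=12: 354 nm (UV).

6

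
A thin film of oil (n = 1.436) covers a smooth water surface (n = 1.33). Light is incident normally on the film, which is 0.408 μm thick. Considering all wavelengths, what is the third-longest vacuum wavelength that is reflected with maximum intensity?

Top surface (1.0 → 1.436): reflection off a higher-index medium gives a half-wave phase shift.
Ray reflecting at the bottom interface goes from n = 1.436 toward n = 1.33: no phase shift.
Net: one phase inversion between the two reflected rays.
With one net inversion, constructive interference in reflection requires 2 n t = (m + ½) λ.
λ = 2 n t / (m + ½). The third-longest wavelength is m = 2: λ = 2 × 1.436 × 408 / 2.50 = 469 nm.

469 nm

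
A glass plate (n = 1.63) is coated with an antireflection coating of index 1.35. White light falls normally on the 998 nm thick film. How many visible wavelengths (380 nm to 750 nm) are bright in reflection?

4

At the upper boundary (n = 1.0 to n = 1.35) the reflected ray undergoes a half-wave phase shift.
Ray reflecting at the bottom interface goes from n = 1.35 toward n = 1.63: a half-wave phase shift.
The two reflections carry the same phase change, so no net offset.
With no net inversion, constructive interference in reflection requires 2 n t = m λ.
λ = 2 n t / m = 2695 / m nm.
m=3: 898 nm (IR); m=4: 674 nm (visible); m=5: 539 nm (visible); m=6: 449 nm (visible); m=7: 385 nm (visible); m=8: 337 nm (UV).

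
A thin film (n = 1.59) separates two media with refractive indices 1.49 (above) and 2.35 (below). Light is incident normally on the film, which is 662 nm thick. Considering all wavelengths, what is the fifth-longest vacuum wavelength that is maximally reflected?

At the upper boundary (n = 1.49 to n = 1.59) the reflected ray undergoes a half-wave phase shift.
Ray reflecting at the bottom interface goes from n = 1.59 toward n = 2.35: a half-wave phase shift.
Zero or two π shifts → no net half-wave offset.
With no net inversion, constructive interference in reflection requires 2 n t = m λ.
λ = 2 n t / m. The fifth-longest wavelength is m = 5: λ = 2 × 1.59 × 662 / 5.00 = 421 nm.

421 nm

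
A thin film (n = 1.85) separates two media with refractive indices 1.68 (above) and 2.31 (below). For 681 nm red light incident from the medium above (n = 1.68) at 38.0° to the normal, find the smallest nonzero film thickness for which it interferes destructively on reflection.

At the upper boundary (n = 1.68 to n = 1.85) the reflected ray undergoes a half-wave phase shift.
Bottom surface (1.85 → 2.31): reflection off a higher-index medium gives a half-wave phase shift.
Net: no relative phase inversion (both shifts match).
For minimum reflection here: 2 n t cos θ_r = (m + ½) λ.
Snell's law: 1.68 sin 38.0° = 1.85 sin θ_r → sin θ_r = 0.559, cos θ_r = 0.829.
Minimum at m = 0: t = λ / (4 n cos θ_r) = 681 / (4 × 1.85 × 0.829) = 111 nm.

111 nm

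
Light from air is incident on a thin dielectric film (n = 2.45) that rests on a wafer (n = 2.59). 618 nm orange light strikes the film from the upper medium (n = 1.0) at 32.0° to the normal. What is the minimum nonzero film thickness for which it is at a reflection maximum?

Top surface (1.0 → 2.45): reflection off a higher-index medium gives a half-wave phase shift.
Ray reflecting at the bottom interface goes from n = 2.45 toward n = 2.59: a half-wave phase shift.
Net: no relative phase inversion (both shifts match).
With no net inversion, constructive interference in reflection requires 2 n t cos θ_r = m λ.
Snell's law: 1.0 sin 32.0° = 2.45 sin θ_r → sin θ_r = 0.216, cos θ_r = 0.976.
Minimum nonzero at m = 1: t = λ / (2 n cos θ_r) = 618 / (2 × 2.45 × 0.976) = 129 nm.

129 nm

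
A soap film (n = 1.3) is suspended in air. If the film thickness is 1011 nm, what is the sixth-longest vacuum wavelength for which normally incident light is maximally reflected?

Ray reflecting at the top interface goes from n = 1.0 toward n = 1.3: a half-wave phase shift.
Bottom surface (1.3 → 1.0): reflection off a lower-index medium gives no phase shift.
Net: one phase inversion between the two reflected rays.
So the condition for constructive reflection is 2 n t = (m + ½) λ.
λ = 2 n t / (m + ½). The sixth-longest wavelength is m = 5: λ = 2 × 1.3 × 1011 / 5.50 = 478 nm.

478 nm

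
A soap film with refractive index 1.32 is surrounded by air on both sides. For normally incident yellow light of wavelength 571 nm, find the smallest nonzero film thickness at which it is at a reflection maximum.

108 nm

Top surface (1.0 → 1.32): reflection off a higher-index medium gives a half-wave phase shift.
Ray reflecting at the bottom interface goes from n = 1.32 toward n = 1.0: no phase shift.
Net: one phase inversion between the two reflected rays.
With one net inversion, constructive interference in reflection requires 2 n t = (m + ½) λ.
Minimum at m = 0: t = λ / (4 n) = 571 / (4 × 1.32) = 108 nm.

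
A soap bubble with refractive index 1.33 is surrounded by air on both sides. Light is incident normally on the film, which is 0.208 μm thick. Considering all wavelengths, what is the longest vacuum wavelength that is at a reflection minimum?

553 nm

Ray reflecting at the top interface goes from n = 1.0 toward n = 1.33: a half-wave phase shift.
Ray reflecting at the bottom interface goes from n = 1.33 toward n = 1.0: no phase shift.
Net: one phase inversion between the two reflected rays.
So the condition for destructive reflection is 2 n t = m λ.
λ = 2 n t / m. The longest wavelength is m = 1: λ = 2 × 1.33 × 208 / 1.00 = 553 nm.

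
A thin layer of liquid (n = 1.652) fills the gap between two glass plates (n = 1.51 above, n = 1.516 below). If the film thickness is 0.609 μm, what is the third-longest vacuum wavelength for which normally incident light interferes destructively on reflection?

671 nm

Top surface (1.51 → 1.652): reflection off a higher-index medium gives a half-wave phase shift.
Ray reflecting at the bottom interface goes from n = 1.652 toward n = 1.516: no phase shift.
The two reflections differ by half a wavelength.
So the condition for destructive reflection is 2 n t = m λ.
λ = 2 n t / m. The third-longest wavelength is m = 3: λ = 2 × 1.652 × 609 / 3.00 = 671 nm.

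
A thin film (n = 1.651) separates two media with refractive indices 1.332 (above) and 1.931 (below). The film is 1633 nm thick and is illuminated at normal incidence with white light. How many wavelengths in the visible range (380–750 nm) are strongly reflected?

7

At the upper boundary (n = 1.332 to n = 1.651) the reflected ray undergoes a half-wave phase shift.
Bottom surface (1.651 → 1.931): reflection off a higher-index medium gives a half-wave phase shift.
The two reflections carry the same phase change, so no net offset.
With no net inversion, constructive interference in reflection requires 2 n t = m λ.
λ = 2 n t / m = 5392 / m nm.
m=7: 770 nm (IR); m=8: 674 nm (visible); m=9: 599 nm (visible); m=10: 539 nm (visible); m=11: 490 nm (visible); m=12: 449 nm (visible); m=13: 415 nm (visible); m=14: 385 nm (visible); m=15: 359 nm (UV).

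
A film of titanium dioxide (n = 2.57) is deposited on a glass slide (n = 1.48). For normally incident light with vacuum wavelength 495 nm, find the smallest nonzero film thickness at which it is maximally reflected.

Top surface (1.0 → 2.57): reflection off a higher-index medium gives a half-wave phase shift.
Bottom surface (2.57 → 1.48): reflection off a lower-index medium gives no phase shift.
Exactly one π shift → a net half-wave offset.
With one net inversion, constructive interference in reflection requires 2 n t = (m + ½) λ.
Minimum at m = 0: t = λ / (4 n) = 495 / (4 × 2.57) = 48.2 nm.

48.2 nm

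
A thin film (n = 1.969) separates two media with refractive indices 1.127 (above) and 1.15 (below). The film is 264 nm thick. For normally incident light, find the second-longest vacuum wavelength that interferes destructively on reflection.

Top surface (1.127 → 1.969): reflection off a higher-index medium gives a half-wave phase shift.
Ray reflecting at the bottom interface goes from n = 1.969 toward n = 1.15: no phase shift.
The two reflections differ by half a wavelength.
For dark reflection here: 2 n t = m λ.
λ = 2 n t / m. The second-longest wavelength is m = 2: λ = 2 × 1.969 × 264 / 2.00 = 520 nm.

520 nm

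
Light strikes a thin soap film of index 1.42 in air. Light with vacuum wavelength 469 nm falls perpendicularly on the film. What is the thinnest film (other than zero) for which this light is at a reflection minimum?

165 nm

At the upper boundary (n = 1.0 to n = 1.42) the reflected ray undergoes a half-wave phase shift.
Ray reflecting at the bottom interface goes from n = 1.42 toward n = 1.0: no phase shift.
Net: one phase inversion between the two reflected rays.
With one net inversion, destructive interference in reflection requires 2 n t = m λ.
Minimum nonzero at m = 1: t = λ / (2 n) = 469 / (2 × 1.42) = 165 nm.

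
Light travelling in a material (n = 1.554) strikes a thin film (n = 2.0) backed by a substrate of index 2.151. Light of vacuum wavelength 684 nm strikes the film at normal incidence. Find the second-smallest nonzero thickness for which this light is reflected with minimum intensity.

257 nm

At the upper boundary (n = 1.554 to n = 2.0) the reflected ray undergoes a half-wave phase shift.
At the lower boundary (n = 2.0 to n = 2.151) the reflected ray undergoes a half-wave phase shift.
Zero or two π shifts → no net half-wave offset.
So the condition for destructive reflection is 2 n t = (m + ½) λ.
The second-smallest nonzero thickness corresponds to m = 1: t = (m + ½) λ / (2 n) = 1.50 × 684 / (2 × 2.0) = 257 nm.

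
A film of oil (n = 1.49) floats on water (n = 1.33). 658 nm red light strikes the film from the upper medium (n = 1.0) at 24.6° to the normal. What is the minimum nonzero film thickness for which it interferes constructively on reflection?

Top surface (1.0 → 1.49): reflection off a higher-index medium gives a half-wave phase shift.
At the lower boundary (n = 1.49 to n = 1.33) the reflected ray undergoes no phase shift.
Exactly one π shift → a net half-wave offset.
For maximum reflection here: 2 n t cos θ_r = (m + ½) λ.
Snell's law: 1.0 sin 24.6° = 1.49 sin θ_r → sin θ_r = 0.279, cos θ_r = 0.960.
Minimum at m = 0: t = λ / (4 n cos θ_r) = 658 / (4 × 1.49 × 0.960) = 115 nm.

115 nm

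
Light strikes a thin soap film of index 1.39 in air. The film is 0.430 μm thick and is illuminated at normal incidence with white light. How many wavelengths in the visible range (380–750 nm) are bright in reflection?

Ray reflecting at the top interface goes from n = 1.0 toward n = 1.39: a half-wave phase shift.
Bottom surface (1.39 → 1.0): reflection off a lower-index medium gives no phase shift.
Net: one phase inversion between the two reflected rays.
For bright reflection here: 2 n t = (m + ½) λ.
λ = 2 n t / (m + ½) = 1195 / (m + ½) nm.
m=1: 797 nm (IR); m=2: 478 nm (visible); m=3: 342 nm (UV).

1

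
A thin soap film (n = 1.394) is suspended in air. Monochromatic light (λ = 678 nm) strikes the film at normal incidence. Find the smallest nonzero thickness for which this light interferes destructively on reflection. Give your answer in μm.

Top surface (1.0 → 1.394): reflection off a higher-index medium gives a half-wave phase shift.
At the lower boundary (n = 1.394 to n = 1.0) the reflected ray undergoes no phase shift.
The two reflections differ by half a wavelength.
With one net inversion, destructive interference in reflection requires 2 n t = m λ.
The smallest nonzero thickness corresponds to m = 1: t = m λ / (2 n) = 1.00 × 678 / (2 × 1.394) = 243 nm.

0.243 μm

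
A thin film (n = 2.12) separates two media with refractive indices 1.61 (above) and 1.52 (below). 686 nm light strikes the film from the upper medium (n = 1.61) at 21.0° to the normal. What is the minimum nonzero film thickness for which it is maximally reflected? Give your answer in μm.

0.0841 μm

Top surface (1.61 → 2.12): reflection off a higher-index medium gives a half-wave phase shift.
Ray reflecting at the bottom interface goes from n = 2.12 toward n = 1.52: no phase shift.
Net: one phase inversion between the two reflected rays.
So the condition for constructive reflection is 2 n t cos θ_r = (m + ½) λ.
Snell's law: 1.61 sin 21.0° = 2.12 sin θ_r → sin θ_r = 0.272, cos θ_r = 0.962.
Minimum at m = 0: t = λ / (4 n cos θ_r) = 686 / (4 × 2.12 × 0.962) = 84.1 nm.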